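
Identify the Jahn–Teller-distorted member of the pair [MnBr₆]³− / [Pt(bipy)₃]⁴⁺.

[MnBr₆]³−: Ligand charges: each bromide is −1. With an overall charge of −3 the manganese centre must be in the +3 oxidation state. Group 7 minus oxidation state 3 gives a d⁴ configuration. Bromide is a weak-field ligand for a first-row metal, so the complex is high-spin. The t₂g³e_g¹ (high-spin) configuration has an unevenly filled e_g set; the Jahn–Teller theorem predicts a tetragonal distortion (typically axial elongation) to lift the degeneracy.
[Pt(bipy)₃]⁴⁺: Summing ligand charges against the +4 overall charge gives an oxidation state of +4 for platinum. Platinum is a group-10 element; Pt(IV) is therefore d⁶. A 5d ion has a large Δₒ and is invariably low-spin. The d⁶ configuration leaves the e_g set evenly filled (or empty) — no strong Jahn–Teller driving force.

[MnBr₆]³−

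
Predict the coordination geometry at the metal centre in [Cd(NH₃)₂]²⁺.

linear

Ammonia is neutral; balancing the +2 overall charge requires Cd(II).
Cd sits in group 12, so the d-electron count is 12 − 2 = 10.
Coordination number: 2.
A d¹⁰ ion with only two ligands adopts a linear arrangement (sp hybridisation; no CFSE preference).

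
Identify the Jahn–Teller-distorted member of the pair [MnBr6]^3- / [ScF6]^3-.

[MnBr6]^3-: Ligand charges: each bromide is −1. With an overall charge of −3 the manganese centre must be in the +3 oxidation state. Group 7 minus oxidation state 3 gives a d⁴ configuration. Bromide is a weak-field ligand for a first-row metal, so the complex is high-spin. The t₂g³e_g¹ (high-spin) configuration has an unevenly filled e_g set; the Jahn–Teller theorem predicts a tetragonal distortion (typically axial elongation) to lift the degeneracy.
[ScF6]^3-: Summing ligand charges against the −3 overall charge gives an oxidation state of +3 for scandium. Scandium is a group-3 element; Sc(III) is therefore d⁰. The d⁰ configuration leaves the e_g set evenly filled (or empty) — no strong Jahn–Teller driving force.

[MnBr6]^3-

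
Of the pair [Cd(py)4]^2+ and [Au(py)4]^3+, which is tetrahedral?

[Cd(py)4]^2+

For [Cd(py)4]^2+: Pyridine is neutral; balancing the +2 overall charge requires Cd(II). Group 12 minus oxidation state 2 gives a d¹⁰ configuration. A d¹⁰ ion has no crystal-field stabilisation preference between square planar and tetrahedral, so four ligands adopt the sterically favoured tetrahedral geometry. → tetrahedral.
For [Au(py)4]^3+: Ligand charges: pyridine is neutral. With an overall charge of +3 the gold centre must be in the +3 oxidation state. Au sits in group 11, so the d-electron count is 11 − 3 = 8. A 5d d⁸ ion has a large crystal-field splitting; square planar leaves the high-energy d_{x²−y²} orbital empty and maximises CFSE. → square planar.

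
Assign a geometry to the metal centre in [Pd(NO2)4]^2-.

square planar

Ligand charges: each nitro (N-bound nitrite) is −1. With an overall charge of −2 the palladium centre must be in the +2 oxidation state.
Pd sits in group 10, so the d-electron count is 10 − 2 = 8.
Coordination number: 4.
A 4d d⁸ ion has a large crystal-field splitting; square planar leaves the high-energy d_{x²−y²} orbital empty and maximises CFSE.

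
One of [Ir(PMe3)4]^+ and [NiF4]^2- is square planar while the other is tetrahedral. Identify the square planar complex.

[Ir(PMe3)4]^+

For [Ir(PMe3)4]^+: Summing ligand charges against the +1 overall charge gives an oxidation state of +1 for iridium. Group 9 minus oxidation state 1 gives a d⁸ configuration. A 5d d⁸ ion has a large crystal-field splitting; square planar leaves the high-energy d_{x²−y²} orbital empty and maximises CFSE. → square planar.
For [NiF4]^2-: Each fluoride is −1; balancing the −2 overall charge requires Ni(II). Nickel is a group-10 element; Ni(II) is therefore d⁸. Fluoride is a weak-field ligand. With weak-field ligands the CFSE gain from square planar is small, so a 3d d⁸ ion takes the sterically preferred tetrahedral geometry. → tetrahedral.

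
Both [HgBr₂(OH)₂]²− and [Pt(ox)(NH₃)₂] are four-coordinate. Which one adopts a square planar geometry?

For [HgBr₂(OH)₂]²−: Each bromide is −1; each hydroxide is −1; balancing the −2 overall charge requires Hg(II). Group 12 minus oxidation state 2 gives a d¹⁰ configuration. A d¹⁰ ion has no crystal-field stabilisation preference between square planar and tetrahedral, so four ligands adopt the sterically favoured tetrahedral geometry. → tetrahedral.
For [Pt(ox)(NH₃)₂]: Ligand charges: each oxalate is −2; ammonia is neutral. With an overall charge of 0 the platinum centre must be in the +2 oxidation state. Platinum is a group-10 element; Pt(II) is therefore d⁸. A 5d d⁸ ion has a large crystal-field splitting; square planar leaves the high-energy d_{x²−y²} orbital empty and maximises CFSE. → square planar.

[Pt(ox)(NH₃)₂]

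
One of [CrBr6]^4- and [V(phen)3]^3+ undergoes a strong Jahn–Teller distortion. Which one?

[CrBr6]^4-

[CrBr6]^4-: Each bromide is −1; balancing the −4 overall charge requires Cr(II). Cr sits in group 6, so the d-electron count is 6 − 2 = 4. Bromide is a weak-field ligand for a first-row metal, so the complex is high-spin. The t₂g³e_g¹ (high-spin) configuration has an unevenly filled e_g set; the Jahn–Teller theorem predicts a tetragonal distortion (typically axial elongation) to lift the degeneracy.
[V(phen)3]^3+: 1,10-phenanthroline is neutral; balancing the +3 overall charge requires V(III). Group 5 minus oxidation state 3 gives a d² configuration. The d² configuration leaves the e_g set evenly filled (or empty) — no strong Jahn–Teller driving force.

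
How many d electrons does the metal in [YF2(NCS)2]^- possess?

Summing ligand charges against the −1 overall charge gives an oxidation state of +3 for yttrium.
Yttrium is a group-3 element; Y(III) is therefore d⁰.

d⁰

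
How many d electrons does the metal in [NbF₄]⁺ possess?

Summing ligand charges against the +1 overall charge gives an oxidation state of +5 for niobium.
Nb sits in group 5, so the d-electron count is 5 − 5 = 0.

d⁰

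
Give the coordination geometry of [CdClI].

linear

Ligand charges: each chloride is −1; each iodide is −1. With an overall charge of 0 the cadmium centre must be in the +2 oxidation state.
Cd sits in group 12, so the d-electron count is 12 − 2 = 10.
Coordination number: 2.
A d¹⁰ ion with only two ligands adopts a linear arrangement (sp hybridisation; no CFSE preference).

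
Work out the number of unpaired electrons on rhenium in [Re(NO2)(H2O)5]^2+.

Each nitro (N-bound nitrite) is −1; water is neutral; balancing the +2 overall charge requires Re(III).
Re sits in group 7, so the d-electron count is 7 − 3 = 4.
The spin state decides the count: a 5d ion has a large Δₒ and is invariably low-spin.
An octahedral low-spin d⁴ ion is t₂g⁴e_g⁰, giving 2 unpaired electrons.

2 unpaired electrons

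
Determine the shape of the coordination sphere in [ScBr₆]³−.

Summing ligand charges against the −3 overall charge gives an oxidation state of +3 for scandium.
Group 3 minus oxidation state 3 gives a d⁰ configuration.
Coordination number: 6.
Six donors around a single metal centre give an octahedral coordination sphere.

octahedral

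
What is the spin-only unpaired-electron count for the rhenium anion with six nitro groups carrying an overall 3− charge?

2 unpaired electrons

Ligand charges: each nitro (N-bound nitrite) is −1. With an overall charge of −3 the rhenium centre must be in the +3 oxidation state.
Group 7 minus oxidation state 3 gives a d⁴ configuration.
The spin state decides the count: a 5d ion has a large Δₒ and is invariably low-spin.
An octahedral low-spin d⁴ ion is t₂g⁴e_g⁰, giving 2 unpaired electrons.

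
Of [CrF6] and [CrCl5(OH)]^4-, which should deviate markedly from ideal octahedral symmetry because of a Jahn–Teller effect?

[CrF6]: Summing ligand charges against the 0 overall charge gives an oxidation state of +6 for chromium. Chromium is a group-6 element; Cr(VI) is therefore d⁰. The d⁰ configuration leaves the e_g set evenly filled (or empty) — no strong Jahn–Teller driving force.
[CrCl5(OH)]^4-: Ligand charges: each chloride is −1; each hydroxide is −1. With an overall charge of −4 the chromium centre must be in the +2 oxidation state. Group 6 minus oxidation state 2 gives a d⁴ configuration. Chloride and hydroxide are weak-field ligands for a first-row metal, so the complex is high-spin. The t₂g³e_g¹ (high-spin) configuration has an unevenly filled e_g set; the Jahn–Teller theorem predicts a tetragonal distortion (typically axial elongation) to lift the degeneracy.

[CrCl5(OH)]^4-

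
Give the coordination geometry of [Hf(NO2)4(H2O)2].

Summing ligand charges against the 0 overall charge gives an oxidation state of +4 for hafnium.
Hf sits in group 4, so the d-electron count is 4 − 4 = 0.
Coordination number: 6.
Six donors around a single metal centre give an octahedral coordination sphere.

octahedral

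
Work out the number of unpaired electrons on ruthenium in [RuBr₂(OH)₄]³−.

1

Each bromide is −1; each hydroxide is −1; balancing the −3 overall charge requires Ru(III).
Ruthenium is a group-8 element; Ru(III) is therefore d⁵.
The spin state decides the count: a 4d ion has a large Δₒ and is invariably low-spin.
An octahedral low-spin d⁵ ion is t₂g⁵e_g⁰, giving 1 unpaired electron.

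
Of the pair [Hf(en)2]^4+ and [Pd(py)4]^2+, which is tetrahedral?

[Hf(en)2]^4+

For [Hf(en)2]^4+: Ethylenediamine is neutral; balancing the +4 overall charge requires Hf(IV). Group 4 minus oxidation state 4 gives a d⁰ configuration. A d⁰ ion has no crystal-field stabilisation preference between square planar and tetrahedral, so four ligands adopt the sterically favoured tetrahedral geometry. → tetrahedral.
For [Pd(py)4]^2+: Pyridine is neutral; balancing the +2 overall charge requires Pd(II). Pd sits in group 10, so the d-electron count is 10 − 2 = 8. A 4d d⁸ ion has a large crystal-field splitting; square planar leaves the high-energy d_{x²−y²} orbital empty and maximises CFSE. → square planar.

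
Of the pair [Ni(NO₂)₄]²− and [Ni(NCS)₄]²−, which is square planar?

For [Ni(NO₂)₄]²−: Ligand charges: each nitro (N-bound nitrite) is −1. With an overall charge of −2 the nickel centre must be in the +2 oxidation state. Group 10 minus oxidation state 2 gives a d⁸ configuration. Nitro (N-bound nitrite) is a strong-field ligand (high in the spectrochemical series). A 3d d⁸ ion with strong-field ligands gains enough CFSE to favour square planar over tetrahedral. → square planar.
For [Ni(NCS)₄]²−: Summing ligand charges against the −2 overall charge gives an oxidation state of +2 for nickel. Nickel is a group-10 element; Ni(II) is therefore d⁸. Isothiocyanate is a weak-field ligand. With weak-field ligands the CFSE gain from square planar is small, so a 3d d⁸ ion takes the sterically preferred tetrahedral geometry. → tetrahedral.

[Ni(NO₂)₄]²−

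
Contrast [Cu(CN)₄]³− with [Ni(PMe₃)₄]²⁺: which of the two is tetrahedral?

[Cu(CN)₄]³−

For [Cu(CN)₄]³−: Each cyanide is −1; balancing the −3 overall charge requires Cu(I). Copper is a group-11 element; Cu(I) is therefore d¹⁰. A d¹⁰ ion has no crystal-field stabilisation preference between square planar and tetrahedral, so four ligands adopt the sterically favoured tetrahedral geometry. → tetrahedral.
For [Ni(PMe₃)₄]²⁺: Trimethylphosphine is neutral; balancing the +2 overall charge requires Ni(II). Ni sits in group 10, so the d-electron count is 10 − 2 = 8. Trimethylphosphine is a strong-field ligand (high in the spectrochemical series). A 3d d⁸ ion with strong-field ligands gains enough CFSE to favour square planar over tetrahedral. → square planar.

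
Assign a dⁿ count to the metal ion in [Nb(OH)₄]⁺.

d⁰

Summing ligand charges against the +1 overall charge gives an oxidation state of +5 for niobium.
Nb sits in group 5, so the d-electron count is 5 − 5 = 0.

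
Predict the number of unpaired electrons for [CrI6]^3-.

Ligand charges: each iodide is −1. With an overall charge of −3 the chromium centre must be in the +3 oxidation state.
Group 6 minus oxidation state 3 gives a d³ configuration.
In an octahedral field the d³ configuration is t₂g³e_g⁰ (only one arrangement possible), giving 3 unpaired electrons.

3 unpaired electrons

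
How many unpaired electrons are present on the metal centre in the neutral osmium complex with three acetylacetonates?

Each acetylacetonate is −1; balancing the 0 overall charge requires Os(III).
Osmium is a group-8 element; Os(III) is therefore d⁵.
Counting donor atoms: 3×acetylacetonate (bidentate) → 6 donors. Coordination number = 6.
The spin state decides the count: a 5d ion has a large Δₒ and is invariably low-spin.
An octahedral low-spin d⁵ ion is t₂g⁵e_g⁰, giving 1 unpaired electron.

1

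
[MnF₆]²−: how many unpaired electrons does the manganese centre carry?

3

Summing ligand charges against the −2 overall charge gives an oxidation state of +4 for manganese.
Manganese is a group-7 element; Mn(IV) is therefore d³.
In an octahedral field the d³ configuration is t₂g³e_g⁰ (only one arrangement possible), giving 3 unpaired electrons.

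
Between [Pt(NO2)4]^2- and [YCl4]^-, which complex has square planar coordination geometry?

[Pt(NO2)4]^2-

For [Pt(NO2)4]^2-: Summing ligand charges against the −2 overall charge gives an oxidation state of +2 for platinum. Pt sits in group 10, so the d-electron count is 10 − 2 = 8. A 5d d⁸ ion has a large crystal-field splitting; square planar leaves the high-energy d_{x²−y²} orbital empty and maximises CFSE. → square planar.
For [YCl4]^-: Ligand charges: each chloride is −1. With an overall charge of −1 the yttrium centre must be in the +3 oxidation state. Group 3 minus oxidation state 3 gives a d⁰ configuration. A d⁰ ion has no crystal-field stabilisation preference between square planar and tetrahedral, so four ligands adopt the sterically favoured tetrahedral geometry. → tetrahedral.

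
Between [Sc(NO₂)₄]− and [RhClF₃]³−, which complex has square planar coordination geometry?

[RhClF₃]³−

For [Sc(NO₂)₄]−: Ligand charges: each nitro (N-bound nitrite) is −1. With an overall charge of −1 the scandium centre must be in the +3 oxidation state. Scandium is a group-3 element; Sc(III) is therefore d⁰. A d⁰ ion has no crystal-field stabilisation preference between square planar and tetrahedral, so four ligands adopt the sterically favoured tetrahedral geometry. → tetrahedral.
For [RhClF₃]³−: Each chloride is −1; each fluoride is −1; balancing the −3 overall charge requires Rh(I). Group 9 minus oxidation state 1 gives a d⁸ configuration. A 4d d⁸ ion has a large crystal-field splitting; square planar leaves the high-energy d_{x²−y²} orbital empty and maximises CFSE. → square planar.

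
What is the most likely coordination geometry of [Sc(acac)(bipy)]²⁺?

tetrahedral

Ligand charges: each acetylacetonate is −1; 2,2′-bipyridine is neutral. With an overall charge of +2 the scandium centre must be in the +3 oxidation state.
Group 3 minus oxidation state 3 gives a d⁰ configuration.
Counting donor atoms: 1×acetylacetonate (bidentate) → 2 donors; 1×2,2′-bipyridine (bidentate) → 2 donors. Coordination number = 4.
A d⁰ ion has no crystal-field stabilisation preference between square planar and tetrahedral, so four ligands adopt the sterically favoured tetrahedral geometry.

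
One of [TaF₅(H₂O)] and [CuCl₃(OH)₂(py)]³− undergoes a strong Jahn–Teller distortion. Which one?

[CuCl₃(OH)₂(py)]³−

[TaF₅(H₂O)]: Summing ligand charges against the 0 overall charge gives an oxidation state of +5 for tantalum. Ta sits in group 5, so the d-electron count is 5 − 5 = 0. The d⁰ configuration leaves the e_g set evenly filled (or empty) — no strong Jahn–Teller driving force.
[CuCl₃(OH)₂(py)]³−: Each chloride is −1; each hydroxide is −1; pyridine is neutral; balancing the −3 overall charge requires Cu(II). Cu sits in group 11, so the d-electron count is 11 − 2 = 9. The t₂g⁶e_g³ configuration has an unevenly filled e_g set; the Jahn–Teller theorem predicts a tetragonal distortion (typically axial elongation) to lift the degeneracy.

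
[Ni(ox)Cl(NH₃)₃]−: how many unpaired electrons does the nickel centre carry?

Each oxalate is −2; each chloride is −1; ammonia is neutral; balancing the −1 overall charge requires Ni(II).
Ni sits in group 10, so the d-electron count is 10 − 2 = 8.
Counting donor atoms: 1×oxalate (bidentate) → 2 donors; 1×chloride (monodentate) → 1 donor; 3×ammonia (monodentate) → 3 donors. Coordination number = 6.
In an octahedral field the d⁸ configuration is t₂g⁶e_g² (only one arrangement possible), giving 2 unpaired electrons.

2 unpaired electrons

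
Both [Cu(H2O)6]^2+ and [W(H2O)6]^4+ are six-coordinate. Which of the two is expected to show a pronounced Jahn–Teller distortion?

[Cu(H2O)6]^2+

[Cu(H2O)6]^2+: Water is neutral; balancing the +2 overall charge requires Cu(II). Group 11 minus oxidation state 2 gives a d⁹ configuration. The t₂g⁶e_g³ configuration has an unevenly filled e_g set; the Jahn–Teller theorem predicts a tetragonal distortion (typically axial elongation) to lift the degeneracy.
[W(H2O)6]^4+: Water is neutral; balancing the +4 overall charge requires W(IV). Group 6 minus oxidation state 4 gives a d² configuration. The d² configuration leaves the e_g set evenly filled (or empty) — no strong Jahn–Teller driving force.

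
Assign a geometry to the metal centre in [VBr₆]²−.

octahedral

Ligand charges: each bromide is −1. With an overall charge of −2 the vanadium centre must be in the +4 oxidation state.
V sits in group 5, so the d-electron count is 5 − 4 = 1.
Coordination number: 6.
Six donors around a single metal centre give an octahedral coordination sphere.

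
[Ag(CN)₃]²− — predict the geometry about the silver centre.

Ligand charges: each cyanide is −1. With an overall charge of −2 the silver centre must be in the +1 oxidation state.
Group 11 minus oxidation state 1 gives a d¹⁰ configuration.
With 3 monodentate ligands the coordination number is 3.
Three ligands around a d¹⁰ centre minimise repulsion in a trigonal-planar arrangement.

trigonal planar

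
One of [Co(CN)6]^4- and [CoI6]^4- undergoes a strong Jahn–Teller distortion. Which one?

[Co(CN)6]^4-: Ligand charges: each cyanide is −1. With an overall charge of −4 the cobalt centre must be in the +2 oxidation state. Cobalt is a group-9 element; Co(II) is therefore d⁷. Cyanide is a strong-field ligand (high in the spectrochemical series) for a first-row metal, so the complex is low-spin. The t₂g⁶e_g¹ (low-spin) configuration has an unevenly filled e_g set; the Jahn–Teller theorem predicts a tetragonal distortion (typically axial elongation) to lift the degeneracy.
[CoI6]^4-: Summing ligand charges against the −4 overall charge gives an oxidation state of +2 for cobalt. Group 9 minus oxidation state 2 gives a d⁷ configuration. Iodide is a weak-field ligand for a first-row metal, so the complex is high-spin. The d⁷ configuration leaves the e_g set evenly filled (or empty) — no strong Jahn–Teller driving force.

[Co(CN)6]^4-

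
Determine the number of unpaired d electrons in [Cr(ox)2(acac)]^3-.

Summing ligand charges against the −3 overall charge gives an oxidation state of +2 for chromium.
Chromium is a group-6 element; Cr(II) is therefore d⁴.
Counting donor atoms: 2×oxalate (bidentate) → 4 donors; 1×acetylacetonate (bidentate) → 2 donors. Coordination number = 6.
The spin state decides the count: Acetylacetonate and oxalate are weak-field ligands for a first-row metal, so the complex is high-spin.
An octahedral high-spin d⁴ ion is t₂g³e_g¹, giving 4 unpaired electrons.

4 unpaired electrons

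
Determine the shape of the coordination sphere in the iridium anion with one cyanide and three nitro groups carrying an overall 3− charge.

square planar

Each cyanide is −1; each nitro (N-bound nitrite) is −1; balancing the −3 overall charge requires Ir(I).
Ir sits in group 9, so the d-electron count is 9 − 1 = 8.
With 4 monodentate ligands the coordination number is 4.
A 5d d⁸ ion has a large crystal-field splitting; square planar leaves the high-energy d_{x²−y²} orbital empty and maximises CFSE.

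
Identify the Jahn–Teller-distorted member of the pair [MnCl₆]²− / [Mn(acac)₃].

[Mn(acac)₃]

[MnCl₆]²−: Ligand charges: each chloride is −1. With an overall charge of −2 the manganese centre must be in the +4 oxidation state. Manganese is a group-7 element; Mn(IV) is therefore d³. The d³ configuration leaves the e_g set evenly filled (or empty) — no strong Jahn–Teller driving force.
[Mn(acac)₃]: Each acetylacetonate is −1; balancing the 0 overall charge requires Mn(III). Mn sits in group 7, so the d-electron count is 7 − 3 = 4. Acetylacetonate is a weak-field ligand for a first-row metal, so the complex is high-spin. The t₂g³e_g¹ (high-spin) configuration has an unevenly filled e_g set; the Jahn–Teller theorem predicts a tetragonal distortion (typically axial elongation) to lift the degeneracy.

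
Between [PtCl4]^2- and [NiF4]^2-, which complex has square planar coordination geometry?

[PtCl4]^2-

For [PtCl4]^2-: Ligand charges: each chloride is −1. With an overall charge of −2 the platinum centre must be in the +2 oxidation state. Pt sits in group 10, so the d-electron count is 10 − 2 = 8. A 5d d⁸ ion has a large crystal-field splitting; square planar leaves the high-energy d_{x²−y²} orbital empty and maximises CFSE. → square planar.
For [NiF4]^2-: Ligand charges: each fluoride is −1. With an overall charge of −2 the nickel centre must be in the +2 oxidation state. Group 10 minus oxidation state 2 gives a d⁸ configuration. Fluoride is a weak-field ligand. With weak-field ligands the CFSE gain from square planar is small, so a 3d d⁸ ion takes the sterically preferred tetrahedral geometry. → tetrahedral.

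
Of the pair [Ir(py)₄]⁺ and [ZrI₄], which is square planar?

[Ir(py)₄]⁺

For [Ir(py)₄]⁺: Pyridine is neutral; balancing the +1 overall charge requires Ir(I). Ir sits in group 9, so the d-electron count is 9 − 1 = 8. A 5d d⁸ ion has a large crystal-field splitting; square planar leaves the high-energy d_{x²−y²} orbital empty and maximises CFSE. → square planar.
For [ZrI₄]: Ligand charges: each iodide is −1. With an overall charge of 0 the zirconium centre must be in the +4 oxidation state. Zirconium is a group-4 element; Zr(IV) is therefore d⁰. A d⁰ ion has no crystal-field stabilisation preference between square planar and tetrahedral, so four ligands adopt the sterically favoured tetrahedral geometry. → tetrahedral.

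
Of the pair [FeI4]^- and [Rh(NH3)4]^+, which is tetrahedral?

For [FeI4]^-: Each iodide is −1; balancing the −1 overall charge requires Fe(III). Group 8 minus oxidation state 3 gives a d⁵ configuration. A high-spin d⁵ ion has zero CFSE in either geometry, so four ligands adopt the sterically favoured tetrahedral geometry. → tetrahedral.
For [Rh(NH3)4]^+: Ligand charges: ammonia is neutral. With an overall charge of +1 the rhodium centre must be in the +1 oxidation state. Rh sits in group 9, so the d-electron count is 9 − 1 = 8. A 4d d⁸ ion has a large crystal-field splitting; square planar leaves the high-energy d_{x²−y²} orbital empty and maximises CFSE. → square planar.

[FeI4]^-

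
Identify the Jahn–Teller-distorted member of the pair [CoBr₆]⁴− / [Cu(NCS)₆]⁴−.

[CoBr₆]⁴−: Ligand charges: each bromide is −1. With an overall charge of −4 the cobalt centre must be in the +2 oxidation state. Group 9 minus oxidation state 2 gives a d⁷ configuration. Bromide is a weak-field ligand for a first-row metal, so the complex is high-spin. The d⁷ configuration leaves the e_g set evenly filled (or empty) — no strong Jahn–Teller driving force.
[Cu(NCS)₆]⁴−: Ligand charges: each isothiocyanate is −1. With an overall charge of −4 the copper centre must be in the +2 oxidation state. Group 11 minus oxidation state 2 gives a d⁹ configuration. The t₂g⁶e_g³ configuration has an unevenly filled e_g set; the Jahn–Teller theorem predicts a tetragonal distortion (typically axial elongation) to lift the degeneracy.

[Cu(NCS)₆]⁴−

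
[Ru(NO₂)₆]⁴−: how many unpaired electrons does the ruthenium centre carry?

0 unpaired electrons

Summing ligand charges against the −4 overall charge gives an oxidation state of +2 for ruthenium.
Group 8 minus oxidation state 2 gives a d⁶ configuration.
The spin state decides the count: a 4d ion has a large Δₒ and is invariably low-spin.
An octahedral low-spin d⁶ ion is t₂g⁶e_g⁰, giving 0 unpaired electrons.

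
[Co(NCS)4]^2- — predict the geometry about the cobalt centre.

Ligand charges: each isothiocyanate is −1. With an overall charge of −2 the cobalt centre must be in the +2 oxidation state.
Co sits in group 9, so the d-electron count is 9 − 2 = 7.
Coordination number: 4.
Isothiocyanate is a weak-field ligand.
For a high-spin 3d d⁷ ion with weak-field ligands the small Δₜ gives little square-planar CFSE advantage, so four ligands adopt the sterically favoured tetrahedral geometry.

tetrahedral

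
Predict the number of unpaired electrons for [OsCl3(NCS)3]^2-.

2 unpaired electrons

Ligand charges: each chloride is −1; each isothiocyanate is −1. With an overall charge of −2 the osmium centre must be in the +4 oxidation state.
Osmium is a group-8 element; Os(IV) is therefore d⁴.
The spin state decides the count: a 5d ion has a large Δₒ and is invariably low-spin.
An octahedral low-spin d⁴ ion is t₂g⁴e_g⁰, giving 2 unpaired electrons.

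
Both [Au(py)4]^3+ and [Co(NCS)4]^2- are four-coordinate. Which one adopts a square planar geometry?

[Au(py)4]^3+

For [Au(py)4]^3+: Ligand charges: pyridine is neutral. With an overall charge of +3 the gold centre must be in the +3 oxidation state. Au sits in group 11, so the d-electron count is 11 − 3 = 8. A 5d d⁸ ion has a large crystal-field splitting; square planar leaves the high-energy d_{x²−y²} orbital empty and maximises CFSE. → square planar.
For [Co(NCS)4]^2-: Ligand charges: each isothiocyanate is −1. With an overall charge of −2 the cobalt centre must be in the +2 oxidation state. Co sits in group 9, so the d-electron count is 9 − 2 = 7. For a high-spin 3d d⁷ ion with weak-field ligands the small Δₜ gives little square-planar CFSE advantage, so four ligands adopt the sterically favoured tetrahedral geometry. → tetrahedral.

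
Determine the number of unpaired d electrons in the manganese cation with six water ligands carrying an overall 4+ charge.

3

Summing ligand charges against the +4 overall charge gives an oxidation state of +4 for manganese.
Mn sits in group 7, so the d-electron count is 7 − 4 = 3.
In an octahedral field the d³ configuration is t₂g³e_g⁰ (only one arrangement possible), giving 3 unpaired electrons.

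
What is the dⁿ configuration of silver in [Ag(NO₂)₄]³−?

Summing ligand charges against the −3 overall charge gives an oxidation state of +1 for silver.
Silver is a group-11 element; Ag(I) is therefore d¹⁰.

d¹⁰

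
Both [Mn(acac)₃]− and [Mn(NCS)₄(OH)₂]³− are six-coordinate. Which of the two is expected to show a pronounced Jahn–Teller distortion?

[Mn(acac)₃]−: Ligand charges: each acetylacetonate is −1. With an overall charge of −1 the manganese centre must be in the +2 oxidation state. Mn sits in group 7, so the d-electron count is 7 − 2 = 5. Acetylacetonate is a weak-field ligand for a first-row metal, so the complex is high-spin. The d⁵ configuration leaves the e_g set evenly filled (or empty) — no strong Jahn–Teller driving force.
[Mn(NCS)₄(OH)₂]³−: Ligand charges: each isothiocyanate is −1; each hydroxide is −1. With an overall charge of −3 the manganese centre must be in the +3 oxidation state. Mn sits in group 7, so the d-electron count is 7 − 3 = 4. Hydroxide and isothiocyanate are weak-field ligands for a first-row metal, so the complex is high-spin. The t₂g³e_g¹ (high-spin) configuration has an unevenly filled e_g set; the Jahn–Teller theorem predicts a tetragonal distortion (typically axial elongation) to lift the degeneracy.

[Mn(NCS)₄(OH)₂]³−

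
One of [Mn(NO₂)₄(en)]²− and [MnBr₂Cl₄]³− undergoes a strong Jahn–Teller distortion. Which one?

[Mn(NO₂)₄(en)]²−: Ligand charges: each nitro (N-bound nitrite) is −1; ethylenediamine is neutral. With an overall charge of −2 the manganese centre must be in the +2 oxidation state. Group 7 minus oxidation state 2 gives a d⁵ configuration. Nitro (N-bound nitrite) is a strong-field ligand (high in the spectrochemical series) for a first-row metal, so the complex is low-spin. The d⁵ configuration leaves the e_g set evenly filled (or empty) — no strong Jahn–Teller driving force.
[MnBr₂Cl₄]³−: Summing ligand charges against the −3 overall charge gives an oxidation state of +3 for manganese. Manganese is a group-7 element; Mn(III) is therefore d⁴. Bromide and chloride are weak-field ligands for a first-row metal, so the complex is high-spin. The t₂g³e_g¹ (high-spin) configuration has an unevenly filled e_g set; the Jahn–Teller theorem predicts a tetragonal distortion (typically axial elongation) to lift the degeneracy.

[MnBr₂Cl₄]³−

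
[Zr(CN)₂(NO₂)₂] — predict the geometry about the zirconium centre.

tetrahedral

Each cyanide is −1; each nitro (N-bound nitrite) is −1; balancing the 0 overall charge requires Zr(IV).
Group 4 minus oxidation state 4 gives a d⁰ configuration.
With 4 monodentate ligands the coordination number is 4.
A d⁰ ion has no crystal-field stabilisation preference between square planar and tetrahedral, so four ligands adopt the sterically favoured tetrahedral geometry.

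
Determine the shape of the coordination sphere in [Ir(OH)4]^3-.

Summing ligand charges against the −3 overall charge gives an oxidation state of +1 for iridium.
Group 9 minus oxidation state 1 gives a d⁸ configuration.
Coordination number: 4.
A 5d d⁸ ion has a large crystal-field splitting; square planar leaves the high-energy d_{x²−y²} orbital empty and maximises CFSE.

square planar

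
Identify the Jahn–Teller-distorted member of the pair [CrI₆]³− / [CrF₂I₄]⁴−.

[CrF₂I₄]⁴−

[CrI₆]³−: Ligand charges: each iodide is −1. With an overall charge of −3 the chromium centre must be in the +3 oxidation state. Chromium is a group-6 element; Cr(III) is therefore d³. The d³ configuration leaves the e_g set evenly filled (or empty) — no strong Jahn–Teller driving force.
[CrF₂I₄]⁴−: Each fluoride is −1; each iodide is −1; balancing the −4 overall charge requires Cr(II). Cr sits in group 6, so the d-electron count is 6 − 2 = 4. Fluoride and iodide are weak-field ligands for a first-row metal, so the complex is high-spin. The t₂g³e_g¹ (high-spin) configuration has an unevenly filled e_g set; the Jahn–Teller theorem predicts a tetragonal distortion (typically axial elongation) to lift the degeneracy.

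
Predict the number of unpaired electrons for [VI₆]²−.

Summing ligand charges against the −2 overall charge gives an oxidation state of +4 for vanadium.
V sits in group 5, so the d-electron count is 5 − 4 = 1.
In an octahedral field the d¹ configuration is t₂g¹e_g⁰ (only one arrangement possible), giving 1 unpaired electron.

1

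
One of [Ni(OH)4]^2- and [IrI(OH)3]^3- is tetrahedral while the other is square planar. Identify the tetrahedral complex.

For [Ni(OH)4]^2-: Each hydroxide is −1; balancing the −2 overall charge requires Ni(II). Ni sits in group 10, so the d-electron count is 10 − 2 = 8. Hydroxide is a weak-field ligand. With weak-field ligands the CFSE gain from square planar is small, so a 3d d⁸ ion takes the sterically preferred tetrahedral geometry. → tetrahedral.
For [IrI(OH)3]^3-: Each iodide is −1; each hydroxide is −1; balancing the −3 overall charge requires Ir(I). Group 9 minus oxidation state 1 gives a d⁸ configuration. A 5d d⁸ ion has a large crystal-field splitting; square planar leaves the high-energy d_{x²−y²} orbital empty and maximises CFSE. → square planar.

[Ni(OH)4]^2-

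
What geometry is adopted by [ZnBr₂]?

Each bromide is −1; balancing the 0 overall charge requires Zn(II).
Group 12 minus oxidation state 2 gives a d¹⁰ configuration.
Coordination number: 2.
A d¹⁰ ion with only two ligands adopts a linear arrangement (sp hybridisation; no CFSE preference).

linear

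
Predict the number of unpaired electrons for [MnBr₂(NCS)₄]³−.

Ligand charges: each bromide is −1; each isothiocyanate is −1. With an overall charge of −3 the manganese centre must be in the +3 oxidation state.
Mn sits in group 7, so the d-electron count is 7 − 3 = 4.
The spin state decides the count: Bromide and isothiocyanate are weak-field ligands for a first-row metal, so the complex is high-spin.
An octahedral high-spin d⁴ ion is t₂g³e_g¹, giving 4 unpaired electrons.

4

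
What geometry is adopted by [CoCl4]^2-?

tetrahedral

Ligand charges: each chloride is −1. With an overall charge of −2 the cobalt centre must be in the +2 oxidation state.
Group 9 minus oxidation state 2 gives a d⁷ configuration.
With 4 monodentate ligands the coordination number is 4.
Chloride is a weak-field ligand.
For a high-spin 3d d⁷ ion with weak-field ligands the small Δₜ gives little square-planar CFSE advantage, so four ligands adopt the sterically favoured tetrahedral geometry.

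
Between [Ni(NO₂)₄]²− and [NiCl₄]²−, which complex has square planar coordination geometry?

[Ni(NO₂)₄]²−

For [Ni(NO₂)₄]²−: Ligand charges: each nitro (N-bound nitrite) is −1. With an overall charge of −2 the nickel centre must be in the +2 oxidation state. Ni sits in group 10, so the d-electron count is 10 − 2 = 8. Nitro (N-bound nitrite) is a strong-field ligand (high in the spectrochemical series). A 3d d⁸ ion with strong-field ligands gains enough CFSE to favour square planar over tetrahedral. → square planar.
For [NiCl₄]²−: Summing ligand charges against the −2 overall charge gives an oxidation state of +2 for nickel. Ni sits in group 10, so the d-electron count is 10 − 2 = 8. Chloride is a weak-field ligand. With weak-field ligands the CFSE gain from square planar is small, so a 3d d⁸ ion takes the sterically preferred tetrahedral geometry. → tetrahedral.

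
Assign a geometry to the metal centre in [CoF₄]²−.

Ligand charges: each fluoride is −1. With an overall charge of −2 the cobalt centre must be in the +2 oxidation state.
Group 9 minus oxidation state 2 gives a d⁷ configuration.
Coordination number: 4.
Fluoride is a weak-field ligand.
For a high-spin 3d d⁷ ion with weak-field ligands the small Δₜ gives little square-planar CFSE advantage, so four ligands adopt the sterically favoured tetrahedral geometry.

tetrahedral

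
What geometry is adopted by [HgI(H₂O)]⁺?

Each iodide is −1; water is neutral; balancing the +1 overall charge requires Hg(II).
Hg sits in group 12, so the d-electron count is 12 − 2 = 10.
Coordination number: 2.
A d¹⁰ ion with only two ligands adopts a linear arrangement (sp hybridisation; no CFSE preference).

linear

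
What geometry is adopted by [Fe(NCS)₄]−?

Summing ligand charges against the −1 overall charge gives an oxidation state of +3 for iron.
Group 8 minus oxidation state 3 gives a d⁵ configuration.
With 4 monodentate ligands the coordination number is 4.
Isothiocyanate is a weak-field ligand.
A high-spin d⁵ ion has zero CFSE in either geometry, so four ligands adopt the sterically favoured tetrahedral geometry.

tetrahedral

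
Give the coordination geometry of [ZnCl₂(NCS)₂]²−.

Summing ligand charges against the −2 overall charge gives an oxidation state of +2 for zinc.
Group 12 minus oxidation state 2 gives a d¹⁰ configuration.
With 4 monodentate ligands the coordination number is 4.
A d¹⁰ ion has no crystal-field stabilisation preference between square planar and tetrahedral, so four ligands adopt the sterically favoured tetrahedral geometry.

tetrahedral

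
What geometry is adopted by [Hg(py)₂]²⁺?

Summing ligand charges against the +2 overall charge gives an oxidation state of +2 for mercury.
Mercury is a group-12 element; Hg(II) is therefore d¹⁰.
Coordination number: 2.
A d¹⁰ ion with only two ligands adopts a linear arrangement (sp hybridisation; no CFSE preference).

linear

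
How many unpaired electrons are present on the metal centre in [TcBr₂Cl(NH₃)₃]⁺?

3 unpaired electrons

Summing ligand charges against the +1 overall charge gives an oxidation state of +4 for technetium.
Group 7 minus oxidation state 4 gives a d³ configuration.
In an octahedral field the d³ configuration is t₂g³e_g⁰ (only one arrangement possible), giving 3 unpaired electrons.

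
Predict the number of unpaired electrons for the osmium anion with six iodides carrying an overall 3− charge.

1

Each iodide is −1; balancing the −3 overall charge requires Os(III).
Os sits in group 8, so the d-electron count is 8 − 3 = 5.
The spin state decides the count: a 5d ion has a large Δₒ and is invariably low-spin.
An octahedral low-spin d⁵ ion is t₂g⁵e_g⁰, giving 1 unpaired electron.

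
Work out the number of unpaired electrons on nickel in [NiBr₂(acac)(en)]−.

2 unpaired electrons

Each bromide is −1; each acetylacetonate is −1; ethylenediamine is neutral; balancing the −1 overall charge requires Ni(II).
Nickel is a group-10 element; Ni(II) is therefore d⁸.
Counting donor atoms: 2×bromide (monodentate) → 2 donors; 1×acetylacetonate (bidentate) → 2 donors; 1×ethylenediamine (bidentate) → 2 donors. Coordination number = 6.
In an octahedral field the d⁸ configuration is t₂g⁶e_g² (only one arrangement possible), giving 2 unpaired electrons.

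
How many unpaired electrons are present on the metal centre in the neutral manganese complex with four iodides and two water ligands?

Summing ligand charges against the 0 overall charge gives an oxidation state of +4 for manganese.
Group 7 minus oxidation state 4 gives a d³ configuration.
In an octahedral field the d³ configuration is t₂g³e_g⁰ (only one arrangement possible), giving 3 unpaired electrons.

3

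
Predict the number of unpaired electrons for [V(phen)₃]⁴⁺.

Summing ligand charges against the +4 overall charge gives an oxidation state of +4 for vanadium.
Group 5 minus oxidation state 4 gives a d¹ configuration.
Counting donor atoms: 3×1,10-phenanthroline (bidentate) → 6 donors. Coordination number = 6.
In an octahedral field the d¹ configuration is t₂g¹e_g⁰ (only one arrangement possible), giving 1 unpaired electron.

1 unpaired electron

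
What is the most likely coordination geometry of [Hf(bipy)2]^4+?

2,2′-bipyridine is neutral; balancing the +4 overall charge requires Hf(IV).
Hafnium is a group-4 element; Hf(IV) is therefore d⁰.
Counting donor atoms: 2×2,2′-bipyridine (bidentate) → 4 donors. Coordination number = 4.
A d⁰ ion has no crystal-field stabilisation preference between square planar and tetrahedral, so four ligands adopt the sterically favoured tetrahedral geometry.

tetrahedral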